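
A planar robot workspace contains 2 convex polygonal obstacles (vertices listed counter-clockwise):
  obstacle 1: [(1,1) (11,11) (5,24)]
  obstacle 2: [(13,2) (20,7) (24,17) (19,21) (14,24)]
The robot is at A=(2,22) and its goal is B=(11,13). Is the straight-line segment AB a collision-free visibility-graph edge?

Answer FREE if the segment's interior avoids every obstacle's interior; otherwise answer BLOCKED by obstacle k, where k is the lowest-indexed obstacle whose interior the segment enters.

BLOCKED by obstacle 1

Obstacle 1 [(1,1) (11,11) (5,24)]:
  edge (1,1)–(11,11): clear
  edge (11,11)–(5,24): crosses AB
  edge (5,24)–(1,1): crosses AB
  → BLOCKED
Obstacle 2 [(13,2) (20,7) (24,17) (19,21) (14,24)]:
  edge (13,2)–(20,7): clear
  edge (20,7)–(24,17): clear
  edge (24,17)–(19,21): clear
  edge (19,21)–(14,24): clear
  edge (14,24)–(13,2): clear
  midpoint (13/2,35/2) outside
  → clear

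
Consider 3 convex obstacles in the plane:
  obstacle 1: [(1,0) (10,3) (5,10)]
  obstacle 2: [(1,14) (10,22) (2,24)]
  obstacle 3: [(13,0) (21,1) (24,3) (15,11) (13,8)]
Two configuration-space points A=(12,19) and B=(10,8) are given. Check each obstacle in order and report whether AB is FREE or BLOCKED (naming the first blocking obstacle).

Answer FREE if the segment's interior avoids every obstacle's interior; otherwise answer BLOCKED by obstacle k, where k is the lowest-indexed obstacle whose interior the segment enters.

Obstacle 1 [(1,0) (10,3) (5,10)]:
  edge (1,0)–(10,3): clear
  edge (10,3)–(5,10): clear
  edge (5,10)–(1,0): clear
  midpoint (11,27/2) outside
  → clear
Obstacle 2 [(1,14) (10,22) (2,24)]:
  edge (1,14)–(10,22): clear
  edge (10,22)–(2,24): clear
  edge (2,24)–(1,14): clear
  midpoint (11,27/2) outside
  → clear
Obstacle 3 [(13,0) (21,1) (24,3) (15,11) (13,8)]:
  edge (13,0)–(21,1): clear
  edge (21,1)–(24,3): clear
  edge (24,3)–(15,11): clear
  edge (15,11)–(13,8): clear
  edge (13,8)–(13,0): clear
  midpoint (11,27/2) outside
  → clear

FREE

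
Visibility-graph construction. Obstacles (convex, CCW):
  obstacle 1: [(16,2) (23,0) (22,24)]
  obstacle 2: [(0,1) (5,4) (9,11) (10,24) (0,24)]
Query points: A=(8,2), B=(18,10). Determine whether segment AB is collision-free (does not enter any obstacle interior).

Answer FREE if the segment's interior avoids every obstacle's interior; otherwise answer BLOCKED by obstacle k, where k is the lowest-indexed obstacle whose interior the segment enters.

Obstacle 1 [(16,2) (23,0) (22,24)]:
  edge (16,2)–(23,0): clear
  edge (23,0)–(22,24): clear
  edge (22,24)–(16,2): clear
  midpoint (13,6) outside
  → clear
Obstacle 2 [(0,1) (5,4) (9,11) (10,24) (0,24)]:
  edge (0,1)–(5,4): clear
  edge (5,4)–(9,11): clear
  edge (9,11)–(10,24): clear
  edge (10,24)–(0,24): clear
  edge (0,24)–(0,1): clear
  midpoint (13,6) outside
  → clear

FREE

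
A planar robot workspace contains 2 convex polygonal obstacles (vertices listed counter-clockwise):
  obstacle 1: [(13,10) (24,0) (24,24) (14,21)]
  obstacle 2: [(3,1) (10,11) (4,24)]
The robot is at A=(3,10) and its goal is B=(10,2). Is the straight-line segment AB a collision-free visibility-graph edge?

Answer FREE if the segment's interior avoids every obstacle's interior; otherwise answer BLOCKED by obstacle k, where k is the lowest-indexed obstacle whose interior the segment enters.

BLOCKED by obstacle 2

Obstacle 1 [(13,10) (24,0) (24,24) (14,21)]:
  edge (13,10)–(24,0): clear
  edge (24,0)–(24,24): clear
  edge (24,24)–(14,21): clear
  edge (14,21)–(13,10): clear
  midpoint (13/2,6) outside
  → clear
Obstacle 2 [(3,1) (10,11) (4,24)]:
  edge (3,1)–(10,11): crosses AB
  edge (10,11)–(4,24): clear
  edge (4,24)–(3,1): crosses AB
  → BLOCKED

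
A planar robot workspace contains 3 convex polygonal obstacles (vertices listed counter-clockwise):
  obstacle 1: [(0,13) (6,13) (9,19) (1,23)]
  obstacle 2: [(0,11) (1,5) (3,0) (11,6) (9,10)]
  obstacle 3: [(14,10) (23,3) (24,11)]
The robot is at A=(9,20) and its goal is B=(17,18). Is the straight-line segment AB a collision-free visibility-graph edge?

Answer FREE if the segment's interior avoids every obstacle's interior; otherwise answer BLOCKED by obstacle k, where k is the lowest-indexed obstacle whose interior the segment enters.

Obstacle 1 [(0,13) (6,13) (9,19) (1,23)]:
  edge (0,13)–(6,13): clear
  edge (6,13)–(9,19): clear
  edge (9,19)–(1,23): clear
  edge (1,23)–(0,13): clear
  midpoint (13,19) outside
  → clear
Obstacle 2 [(0,11) (1,5) (3,0) (11,6) (9,10)]:
  edge (0,11)–(1,5): clear
  edge (1,5)–(3,0): clear
  edge (3,0)–(11,6): clear
  edge (11,6)–(9,10): clear
  edge (9,10)–(0,11): clear
  midpoint (13,19) outside
  → clear
Obstacle 3 [(14,10) (23,3) (24,11)]:
  edge (14,10)–(23,3): clear
  edge (23,3)–(24,11): clear
  edge (24,11)–(14,10): clear
  midpoint (13,19) outside
  → clear

FREE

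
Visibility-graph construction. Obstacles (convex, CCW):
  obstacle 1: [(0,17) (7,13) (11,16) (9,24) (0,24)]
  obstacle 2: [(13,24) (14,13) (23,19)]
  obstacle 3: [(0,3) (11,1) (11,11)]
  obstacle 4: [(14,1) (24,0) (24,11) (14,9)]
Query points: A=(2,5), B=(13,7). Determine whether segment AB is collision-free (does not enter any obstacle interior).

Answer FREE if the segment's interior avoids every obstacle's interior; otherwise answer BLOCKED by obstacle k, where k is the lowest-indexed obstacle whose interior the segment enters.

Obstacle 1 [(0,17) (7,13) (11,16) (9,24) (0,24)]:
  edge (0,17)–(7,13): clear
  edge (7,13)–(11,16): clear
  edge (11,16)–(9,24): clear
  edge (9,24)–(0,24): clear
  edge (0,24)–(0,17): clear
  midpoint (15/2,6) outside
  → clear
Obstacle 2 [(13,24) (14,13) (23,19)]:
  edge (13,24)–(14,13): clear
  edge (14,13)–(23,19): clear
  edge (23,19)–(13,24): clear
  midpoint (15/2,6) outside
  → clear
Obstacle 3 [(0,3) (11,1) (11,11)]:
  edge (0,3)–(11,1): clear
  edge (11,1)–(11,11): crosses AB
  edge (11,11)–(0,3): crosses AB
  → BLOCKED
Obstacle 4 [(14,1) (24,0) (24,11) (14,9)]:
  edge (14,1)–(24,0): clear
  edge (24,0)–(24,11): clear
  edge (24,11)–(14,9): clear
  edge (14,9)–(14,1): clear
  midpoint (15/2,6) outside
  → clear

BLOCKED by obstacle 3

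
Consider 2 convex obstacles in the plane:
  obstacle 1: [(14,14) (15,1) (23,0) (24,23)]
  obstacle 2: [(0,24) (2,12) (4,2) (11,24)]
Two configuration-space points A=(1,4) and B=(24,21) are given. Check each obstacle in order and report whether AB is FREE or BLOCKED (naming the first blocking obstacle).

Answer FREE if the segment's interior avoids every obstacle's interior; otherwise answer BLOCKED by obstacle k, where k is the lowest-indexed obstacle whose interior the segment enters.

BLOCKED by obstacle 1

Obstacle 1 [(14,14) (15,1) (23,0) (24,23)]:
  edge (14,14)–(15,1): crosses AB
  edge (15,1)–(23,0): clear
  edge (23,0)–(24,23): crosses AB
  edge (24,23)–(14,14): clear
  → BLOCKED
Obstacle 2 [(0,24) (2,12) (4,2) (11,24)]:
  edge (0,24)–(2,12): clear
  edge (2,12)–(4,2): crosses AB
  edge (4,2)–(11,24): crosses AB
  edge (11,24)–(0,24): clear
  → BLOCKED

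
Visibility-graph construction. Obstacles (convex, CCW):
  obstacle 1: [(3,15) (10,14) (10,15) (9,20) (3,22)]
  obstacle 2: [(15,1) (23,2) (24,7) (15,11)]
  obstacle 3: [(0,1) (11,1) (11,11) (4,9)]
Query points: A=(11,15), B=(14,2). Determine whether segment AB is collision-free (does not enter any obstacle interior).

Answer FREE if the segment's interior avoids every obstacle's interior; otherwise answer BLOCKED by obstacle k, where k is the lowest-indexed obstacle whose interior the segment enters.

Obstacle 1 [(3,15) (10,14) (10,15) (9,20) (3,22)]:
  edge (3,15)–(10,14): clear
  edge (10,14)–(10,15): clear
  edge (10,15)–(9,20): clear
  edge (9,20)–(3,22): clear
  edge (3,22)–(3,15): clear
  midpoint (25/2,17/2) outside
  → clear
Obstacle 2 [(15,1) (23,2) (24,7) (15,11)]:
  edge (15,1)–(23,2): clear
  edge (23,2)–(24,7): clear
  edge (24,7)–(15,11): clear
  edge (15,11)–(15,1): clear
  midpoint (25/2,17/2) outside
  → clear
Obstacle 3 [(0,1) (11,1) (11,11) (4,9)]:
  edge (0,1)–(11,1): clear
  edge (11,1)–(11,11): clear
  edge (11,11)–(4,9): clear
  edge (4,9)–(0,1): clear
  midpoint (25/2,17/2) outside
  → clear

FREE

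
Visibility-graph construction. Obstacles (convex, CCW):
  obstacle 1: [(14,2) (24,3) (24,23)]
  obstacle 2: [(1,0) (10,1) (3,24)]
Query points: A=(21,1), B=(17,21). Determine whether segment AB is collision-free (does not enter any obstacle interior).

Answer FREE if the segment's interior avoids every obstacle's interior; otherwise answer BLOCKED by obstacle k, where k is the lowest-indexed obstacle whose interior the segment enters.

Obstacle 1 [(14,2) (24,3) (24,23)]:
  edge (14,2)–(24,3): crosses AB
  edge (24,3)–(24,23): clear
  edge (24,23)–(14,2): crosses AB
  → BLOCKED
Obstacle 2 [(1,0) (10,1) (3,24)]:
  edge (1,0)–(10,1): clear
  edge (10,1)–(3,24): clear
  edge (3,24)–(1,0): clear
  midpoint (19,11) outside
  → clear

BLOCKED by obstacle 1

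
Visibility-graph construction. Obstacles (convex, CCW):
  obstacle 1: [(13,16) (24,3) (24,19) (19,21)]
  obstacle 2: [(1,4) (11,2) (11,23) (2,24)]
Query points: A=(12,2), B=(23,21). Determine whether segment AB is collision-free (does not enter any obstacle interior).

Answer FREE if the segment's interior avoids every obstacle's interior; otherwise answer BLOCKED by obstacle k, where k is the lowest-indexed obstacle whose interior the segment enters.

BLOCKED by obstacle 1

Obstacle 1 [(13,16) (24,3) (24,19) (19,21)]:
  edge (13,16)–(24,3): crosses AB
  edge (24,3)–(24,19): clear
  edge (24,19)–(19,21): crosses AB
  edge (19,21)–(13,16): clear
  → BLOCKED
Obstacle 2 [(1,4) (11,2) (11,23) (2,24)]:
  edge (1,4)–(11,2): clear
  edge (11,2)–(11,23): clear
  edge (11,23)–(2,24): clear
  edge (2,24)–(1,4): clear
  midpoint (35/2,23/2) outside
  → clear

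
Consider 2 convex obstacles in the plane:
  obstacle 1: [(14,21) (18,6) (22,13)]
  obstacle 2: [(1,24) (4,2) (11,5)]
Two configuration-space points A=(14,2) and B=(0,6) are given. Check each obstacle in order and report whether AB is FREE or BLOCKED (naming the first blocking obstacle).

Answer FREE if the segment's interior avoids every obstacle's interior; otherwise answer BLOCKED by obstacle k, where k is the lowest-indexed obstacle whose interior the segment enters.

BLOCKED by obstacle 2

Obstacle 1 [(14,21) (18,6) (22,13)]:
  edge (14,21)–(18,6): clear
  edge (18,6)–(22,13): clear
  edge (22,13)–(14,21): clear
  midpoint (7,4) outside
  → clear
Obstacle 2 [(1,24) (4,2) (11,5)]:
  edge (1,24)–(4,2): crosses AB
  edge (4,2)–(11,5): crosses AB
  edge (11,5)–(1,24): clear
  → BLOCKED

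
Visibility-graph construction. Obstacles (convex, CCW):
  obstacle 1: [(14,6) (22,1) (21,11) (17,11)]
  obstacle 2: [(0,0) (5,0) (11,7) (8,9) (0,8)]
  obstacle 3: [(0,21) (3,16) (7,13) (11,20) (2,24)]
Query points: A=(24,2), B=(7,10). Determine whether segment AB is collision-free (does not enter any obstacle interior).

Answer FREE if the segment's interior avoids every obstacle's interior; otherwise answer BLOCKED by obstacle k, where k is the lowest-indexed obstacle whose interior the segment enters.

Obstacle 1 [(14,6) (22,1) (21,11) (17,11)]:
  edge (14,6)–(22,1): clear
  edge (22,1)–(21,11): crosses AB
  edge (21,11)–(17,11): clear
  edge (17,11)–(14,6): crosses AB
  → BLOCKED
Obstacle 2 [(0,0) (5,0) (11,7) (8,9) (0,8)]:
  edge (0,0)–(5,0): clear
  edge (5,0)–(11,7): clear
  edge (11,7)–(8,9): clear
  edge (8,9)–(0,8): clear
  edge (0,8)–(0,0): clear
  midpoint (31/2,6) outside
  → clear
Obstacle 3 [(0,21) (3,16) (7,13) (11,20) (2,24)]:
  edge (0,21)–(3,16): clear
  edge (3,16)–(7,13): clear
  edge (7,13)–(11,20): clear
  edge (11,20)–(2,24): clear
  edge (2,24)–(0,21): clear
  midpoint (31/2,6) outside
  → clear

BLOCKED by obstacle 1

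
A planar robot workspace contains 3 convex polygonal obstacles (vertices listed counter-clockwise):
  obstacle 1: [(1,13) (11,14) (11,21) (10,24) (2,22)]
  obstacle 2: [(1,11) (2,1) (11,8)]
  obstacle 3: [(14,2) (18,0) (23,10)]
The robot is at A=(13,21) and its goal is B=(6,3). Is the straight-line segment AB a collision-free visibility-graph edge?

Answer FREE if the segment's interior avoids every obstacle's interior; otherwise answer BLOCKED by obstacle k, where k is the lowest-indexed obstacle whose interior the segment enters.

BLOCKED by obstacle 1

Obstacle 1 [(1,13) (11,14) (11,21) (10,24) (2,22)]:
  edge (1,13)–(11,14): crosses AB
  edge (11,14)–(11,21): crosses AB
  edge (11,21)–(10,24): clear
  edge (10,24)–(2,22): clear
  edge (2,22)–(1,13): clear
  → BLOCKED
Obstacle 2 [(1,11) (2,1) (11,8)]:
  edge (1,11)–(2,1): clear
  edge (2,1)–(11,8): crosses AB
  edge (11,8)–(1,11): crosses AB
  → BLOCKED
Obstacle 3 [(14,2) (18,0) (23,10)]:
  edge (14,2)–(18,0): clear
  edge (18,0)–(23,10): clear
  edge (23,10)–(14,2): clear
  midpoint (19/2,12) outside
  → clear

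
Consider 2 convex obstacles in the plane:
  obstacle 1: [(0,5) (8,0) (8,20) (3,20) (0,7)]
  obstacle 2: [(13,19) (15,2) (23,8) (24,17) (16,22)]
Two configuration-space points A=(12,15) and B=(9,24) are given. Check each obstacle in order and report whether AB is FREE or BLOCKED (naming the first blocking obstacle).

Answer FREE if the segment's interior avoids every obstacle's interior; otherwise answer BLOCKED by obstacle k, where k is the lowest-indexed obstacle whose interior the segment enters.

FREE

Obstacle 1 [(0,5) (8,0) (8,20) (3,20) (0,7)]:
  edge (0,5)–(8,0): clear
  edge (8,0)–(8,20): clear
  edge (8,20)–(3,20): clear
  edge (3,20)–(0,7): clear
  edge (0,7)–(0,5): clear
  midpoint (21/2,39/2) outside
  → clear
Obstacle 2 [(13,19) (15,2) (23,8) (24,17) (16,22)]:
  edge (13,19)–(15,2): clear
  edge (15,2)–(23,8): clear
  edge (23,8)–(24,17): clear
  edge (24,17)–(16,22): clear
  edge (16,22)–(13,19): clear
  midpoint (21/2,39/2) outside
  → clear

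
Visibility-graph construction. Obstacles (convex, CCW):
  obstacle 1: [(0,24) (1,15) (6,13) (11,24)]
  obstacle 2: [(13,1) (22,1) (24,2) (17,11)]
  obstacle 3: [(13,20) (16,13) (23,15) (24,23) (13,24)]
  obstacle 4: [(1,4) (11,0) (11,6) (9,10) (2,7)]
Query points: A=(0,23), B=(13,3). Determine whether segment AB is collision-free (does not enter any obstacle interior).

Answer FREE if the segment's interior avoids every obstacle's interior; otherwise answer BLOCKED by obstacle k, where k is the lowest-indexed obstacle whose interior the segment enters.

BLOCKED by obstacle 1

Obstacle 1 [(0,24) (1,15) (6,13) (11,24)]:
  edge (0,24)–(1,15): crosses AB
  edge (1,15)–(6,13): clear
  edge (6,13)–(11,24): crosses AB
  edge (11,24)–(0,24): clear
  → BLOCKED
Obstacle 2 [(13,1) (22,1) (24,2) (17,11)]:
  edge (13,1)–(22,1): clear
  edge (22,1)–(24,2): clear
  edge (24,2)–(17,11): clear
  edge (17,11)–(13,1): clear
  midpoint (13/2,13) outside
  → clear
Obstacle 3 [(13,20) (16,13) (23,15) (24,23) (13,24)]:
  edge (13,20)–(16,13): clear
  edge (16,13)–(23,15): clear
  edge (23,15)–(24,23): clear
  edge (24,23)–(13,24): clear
  edge (13,24)–(13,20): clear
  midpoint (13/2,13) outside
  → clear
Obstacle 4 [(1,4) (11,0) (11,6) (9,10) (2,7)]:
  edge (1,4)–(11,0): clear
  edge (11,0)–(11,6): clear
  edge (11,6)–(9,10): crosses AB
  edge (9,10)–(2,7): crosses AB
  edge (2,7)–(1,4): clear
  → BLOCKED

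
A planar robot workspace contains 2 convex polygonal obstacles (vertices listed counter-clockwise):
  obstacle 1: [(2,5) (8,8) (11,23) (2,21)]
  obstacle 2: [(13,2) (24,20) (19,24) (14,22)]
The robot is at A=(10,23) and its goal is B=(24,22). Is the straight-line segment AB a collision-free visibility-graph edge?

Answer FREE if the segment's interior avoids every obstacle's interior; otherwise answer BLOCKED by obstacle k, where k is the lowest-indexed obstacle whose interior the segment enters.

Obstacle 1 [(2,5) (8,8) (11,23) (2,21)]:
  edge (2,5)–(8,8): clear
  edge (8,8)–(11,23): crosses AB
  edge (11,23)–(2,21): crosses AB
  edge (2,21)–(2,5): clear
  → BLOCKED
Obstacle 2 [(13,2) (24,20) (19,24) (14,22)]:
  edge (13,2)–(24,20): clear
  edge (24,20)–(19,24): crosses AB
  edge (19,24)–(14,22): crosses AB
  edge (14,22)–(13,2): clear
  → BLOCKED

BLOCKED by obstacle 1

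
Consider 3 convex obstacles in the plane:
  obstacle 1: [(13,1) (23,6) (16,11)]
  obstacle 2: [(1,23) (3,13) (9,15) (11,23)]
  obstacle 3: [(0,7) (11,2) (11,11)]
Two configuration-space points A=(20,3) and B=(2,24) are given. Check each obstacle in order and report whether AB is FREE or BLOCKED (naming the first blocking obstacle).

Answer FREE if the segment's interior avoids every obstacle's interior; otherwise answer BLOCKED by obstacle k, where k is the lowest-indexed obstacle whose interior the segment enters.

Obstacle 1 [(13,1) (23,6) (16,11)]:
  edge (13,1)–(23,6): crosses AB
  edge (23,6)–(16,11): clear
  edge (16,11)–(13,1): crosses AB
  → BLOCKED
Obstacle 2 [(1,23) (3,13) (9,15) (11,23)]:
  edge (1,23)–(3,13): clear
  edge (3,13)–(9,15): clear
  edge (9,15)–(11,23): crosses AB
  edge (11,23)–(1,23): crosses AB
  → BLOCKED
Obstacle 3 [(0,7) (11,2) (11,11)]:
  edge (0,7)–(11,2): clear
  edge (11,2)–(11,11): clear
  edge (11,11)–(0,7): clear
  midpoint (11,27/2) outside
  → clear

BLOCKED by obstacle 1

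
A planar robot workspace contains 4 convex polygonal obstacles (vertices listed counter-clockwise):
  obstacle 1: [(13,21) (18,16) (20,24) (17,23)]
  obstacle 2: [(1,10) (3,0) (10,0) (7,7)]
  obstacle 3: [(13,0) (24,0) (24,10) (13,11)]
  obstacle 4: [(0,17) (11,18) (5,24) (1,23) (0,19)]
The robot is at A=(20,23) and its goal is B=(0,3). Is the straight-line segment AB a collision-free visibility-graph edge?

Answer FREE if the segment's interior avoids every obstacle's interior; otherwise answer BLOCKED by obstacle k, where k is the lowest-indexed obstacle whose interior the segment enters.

Obstacle 1 [(13,21) (18,16) (20,24) (17,23)]:
  edge (13,21)–(18,16): crosses AB
  edge (18,16)–(20,24): crosses AB
  edge (20,24)–(17,23): clear
  edge (17,23)–(13,21): clear
  → BLOCKED
Obstacle 2 [(1,10) (3,0) (10,0) (7,7)]:
  edge (1,10)–(3,0): crosses AB
  edge (3,0)–(10,0): clear
  edge (10,0)–(7,7): clear
  edge (7,7)–(1,10): crosses AB
  → BLOCKED
Obstacle 3 [(13,0) (24,0) (24,10) (13,11)]:
  edge (13,0)–(24,0): clear
  edge (24,0)–(24,10): clear
  edge (24,10)–(13,11): clear
  edge (13,11)–(13,0): clear
  midpoint (10,13) outside
  → clear
Obstacle 4 [(0,17) (11,18) (5,24) (1,23) (0,19)]:
  edge (0,17)–(11,18): clear
  edge (11,18)–(5,24): clear
  edge (5,24)–(1,23): clear
  edge (1,23)–(0,19): clear
  edge (0,19)–(0,17): clear
  midpoint (10,13) outside
  → clear

BLOCKED by obstacle 1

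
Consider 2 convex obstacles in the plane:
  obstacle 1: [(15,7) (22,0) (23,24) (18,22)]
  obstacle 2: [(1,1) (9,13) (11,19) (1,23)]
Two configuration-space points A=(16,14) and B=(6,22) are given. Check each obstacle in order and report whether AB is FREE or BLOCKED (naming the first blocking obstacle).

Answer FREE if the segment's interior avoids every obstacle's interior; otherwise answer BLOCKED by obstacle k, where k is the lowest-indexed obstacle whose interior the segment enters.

Obstacle 1 [(15,7) (22,0) (23,24) (18,22)]:
  edge (15,7)–(22,0): clear
  edge (22,0)–(23,24): clear
  edge (23,24)–(18,22): clear
  edge (18,22)–(15,7): clear
  midpoint (11,18) outside
  → clear
Obstacle 2 [(1,1) (9,13) (11,19) (1,23)]:
  edge (1,1)–(9,13): clear
  edge (9,13)–(11,19): crosses AB
  edge (11,19)–(1,23): crosses AB
  edge (1,23)–(1,1): clear
  → BLOCKED

BLOCKED by obstacle 2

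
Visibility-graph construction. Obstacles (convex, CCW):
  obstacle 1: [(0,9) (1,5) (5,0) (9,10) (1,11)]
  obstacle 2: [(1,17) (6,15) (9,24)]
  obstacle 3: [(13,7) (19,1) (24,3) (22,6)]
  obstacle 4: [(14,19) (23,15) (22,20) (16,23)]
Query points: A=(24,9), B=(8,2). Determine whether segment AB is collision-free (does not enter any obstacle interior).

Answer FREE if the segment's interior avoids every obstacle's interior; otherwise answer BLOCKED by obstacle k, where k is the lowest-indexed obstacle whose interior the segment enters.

BLOCKED by obstacle 3

Obstacle 1 [(0,9) (1,5) (5,0) (9,10) (1,11)]:
  edge (0,9)–(1,5): clear
  edge (1,5)–(5,0): clear
  edge (5,0)–(9,10): clear
  edge (9,10)–(1,11): clear
  edge (1,11)–(0,9): clear
  midpoint (16,11/2) outside
  → clear
Obstacle 2 [(1,17) (6,15) (9,24)]:
  edge (1,17)–(6,15): clear
  edge (6,15)–(9,24): clear
  edge (9,24)–(1,17): clear
  midpoint (16,11/2) outside
  → clear
Obstacle 3 [(13,7) (19,1) (24,3) (22,6)]:
  edge (13,7)–(19,1): crosses AB
  edge (19,1)–(24,3): clear
  edge (24,3)–(22,6): clear
  edge (22,6)–(13,7): crosses AB
  → BLOCKED
Obstacle 4 [(14,19) (23,15) (22,20) (16,23)]:
  edge (14,19)–(23,15): clear
  edge (23,15)–(22,20): clear
  edge (22,20)–(16,23): clear
  edge (16,23)–(14,19): clear
  midpoint (16,11/2) outside
  → clear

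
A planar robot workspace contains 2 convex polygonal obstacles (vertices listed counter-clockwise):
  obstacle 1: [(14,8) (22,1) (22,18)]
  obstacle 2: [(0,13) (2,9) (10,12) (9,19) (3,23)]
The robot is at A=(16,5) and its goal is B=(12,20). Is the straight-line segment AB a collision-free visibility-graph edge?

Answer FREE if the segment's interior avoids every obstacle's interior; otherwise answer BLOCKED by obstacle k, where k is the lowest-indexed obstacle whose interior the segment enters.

Obstacle 1 [(14,8) (22,1) (22,18)]:
  edge (14,8)–(22,1): crosses AB
  edge (22,1)–(22,18): clear
  edge (22,18)–(14,8): crosses AB
  → BLOCKED
Obstacle 2 [(0,13) (2,9) (10,12) (9,19) (3,23)]:
  edge (0,13)–(2,9): clear
  edge (2,9)–(10,12): clear
  edge (10,12)–(9,19): clear
  edge (9,19)–(3,23): clear
  edge (3,23)–(0,13): clear
  midpoint (14,25/2) outside
  → clear

BLOCKED by obstacle 1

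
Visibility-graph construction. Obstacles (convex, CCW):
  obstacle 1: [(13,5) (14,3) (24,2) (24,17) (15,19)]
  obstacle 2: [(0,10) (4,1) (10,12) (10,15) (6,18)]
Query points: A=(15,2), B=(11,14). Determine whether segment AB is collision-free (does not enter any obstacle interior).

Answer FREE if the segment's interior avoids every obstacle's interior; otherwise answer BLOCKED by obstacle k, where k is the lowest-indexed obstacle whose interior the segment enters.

BLOCKED by obstacle 1

Obstacle 1 [(13,5) (14,3) (24,2) (24,17) (15,19)]:
  edge (13,5)–(14,3): clear
  edge (14,3)–(24,2): crosses AB
  edge (24,2)–(24,17): clear
  edge (24,17)–(15,19): clear
  edge (15,19)–(13,5): crosses AB
  → BLOCKED
Obstacle 2 [(0,10) (4,1) (10,12) (10,15) (6,18)]:
  edge (0,10)–(4,1): clear
  edge (4,1)–(10,12): clear
  edge (10,12)–(10,15): clear
  edge (10,15)–(6,18): clear
  edge (6,18)–(0,10): clear
  midpoint (13,8) outside
  → clear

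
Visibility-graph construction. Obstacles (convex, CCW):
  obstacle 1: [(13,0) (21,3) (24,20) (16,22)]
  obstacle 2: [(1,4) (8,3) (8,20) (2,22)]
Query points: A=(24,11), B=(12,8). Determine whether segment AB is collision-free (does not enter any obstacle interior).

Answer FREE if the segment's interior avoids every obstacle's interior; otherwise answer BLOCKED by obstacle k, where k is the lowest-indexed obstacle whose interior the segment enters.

Obstacle 1 [(13,0) (21,3) (24,20) (16,22)]:
  edge (13,0)–(21,3): clear
  edge (21,3)–(24,20): crosses AB
  edge (24,20)–(16,22): clear
  edge (16,22)–(13,0): crosses AB
  → BLOCKED
Obstacle 2 [(1,4) (8,3) (8,20) (2,22)]:
  edge (1,4)–(8,3): clear
  edge (8,3)–(8,20): clear
  edge (8,20)–(2,22): clear
  edge (2,22)–(1,4): clear
  midpoint (18,19/2) outside
  → clear

BLOCKED by obstacle 1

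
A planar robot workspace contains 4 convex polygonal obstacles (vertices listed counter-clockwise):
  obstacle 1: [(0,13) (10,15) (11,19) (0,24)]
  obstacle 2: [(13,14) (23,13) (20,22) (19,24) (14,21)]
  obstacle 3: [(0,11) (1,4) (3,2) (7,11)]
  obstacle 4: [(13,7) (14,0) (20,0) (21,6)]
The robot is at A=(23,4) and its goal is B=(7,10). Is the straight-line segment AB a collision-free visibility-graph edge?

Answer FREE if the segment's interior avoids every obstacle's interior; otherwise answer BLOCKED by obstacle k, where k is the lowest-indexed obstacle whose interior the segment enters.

Obstacle 1 [(0,13) (10,15) (11,19) (0,24)]:
  edge (0,13)–(10,15): clear
  edge (10,15)–(11,19): clear
  edge (11,19)–(0,24): clear
  edge (0,24)–(0,13): clear
  midpoint (15,7) outside
  → clear
Obstacle 2 [(13,14) (23,13) (20,22) (19,24) (14,21)]:
  edge (13,14)–(23,13): clear
  edge (23,13)–(20,22): clear
  edge (20,22)–(19,24): clear
  edge (19,24)–(14,21): clear
  edge (14,21)–(13,14): clear
  midpoint (15,7) outside
  → clear
Obstacle 3 [(0,11) (1,4) (3,2) (7,11)]:
  edge (0,11)–(1,4): clear
  edge (1,4)–(3,2): clear
  edge (3,2)–(7,11): clear
  edge (7,11)–(0,11): clear
  midpoint (15,7) outside
  → clear
Obstacle 4 [(13,7) (14,0) (20,0) (21,6)]:
  edge (13,7)–(14,0): clear
  edge (14,0)–(20,0): clear
  edge (20,0)–(21,6): crosses AB
  edge (21,6)–(13,7): crosses AB
  → BLOCKED

BLOCKED by obstacle 4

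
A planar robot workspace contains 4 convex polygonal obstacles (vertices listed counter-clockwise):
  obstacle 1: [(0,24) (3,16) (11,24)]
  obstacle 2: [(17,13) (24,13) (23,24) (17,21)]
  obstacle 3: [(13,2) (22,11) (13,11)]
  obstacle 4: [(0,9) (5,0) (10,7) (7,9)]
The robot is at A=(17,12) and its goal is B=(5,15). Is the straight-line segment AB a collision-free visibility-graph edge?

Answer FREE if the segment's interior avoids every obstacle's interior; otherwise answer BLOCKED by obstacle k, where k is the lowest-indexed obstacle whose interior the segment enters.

Obstacle 1 [(0,24) (3,16) (11,24)]:
  edge (0,24)–(3,16): clear
  edge (3,16)–(11,24): clear
  edge (11,24)–(0,24): clear
  midpoint (11,27/2) outside
  → clear
Obstacle 2 [(17,13) (24,13) (23,24) (17,21)]:
  edge (17,13)–(24,13): clear
  edge (24,13)–(23,24): clear
  edge (23,24)–(17,21): clear
  edge (17,21)–(17,13): clear
  midpoint (11,27/2) outside
  → clear
Obstacle 3 [(13,2) (22,11) (13,11)]:
  edge (13,2)–(22,11): clear
  edge (22,11)–(13,11): clear
  edge (13,11)–(13,2): clear
  midpoint (11,27/2) outside
  → clear
Obstacle 4 [(0,9) (5,0) (10,7) (7,9)]:
  edge (0,9)–(5,0): clear
  edge (5,0)–(10,7): clear
  edge (10,7)–(7,9): clear
  edge (7,9)–(0,9): clear
  midpoint (11,27/2) outside
  → clear

FREE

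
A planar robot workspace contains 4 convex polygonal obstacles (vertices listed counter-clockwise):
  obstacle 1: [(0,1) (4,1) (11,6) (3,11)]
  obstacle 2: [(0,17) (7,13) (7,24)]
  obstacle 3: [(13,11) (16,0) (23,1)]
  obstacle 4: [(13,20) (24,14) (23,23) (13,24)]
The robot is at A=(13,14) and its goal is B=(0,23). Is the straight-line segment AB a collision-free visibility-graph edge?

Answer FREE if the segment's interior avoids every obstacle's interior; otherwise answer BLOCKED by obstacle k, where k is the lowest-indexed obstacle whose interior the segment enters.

Obstacle 1 [(0,1) (4,1) (11,6) (3,11)]:
  edge (0,1)–(4,1): clear
  edge (4,1)–(11,6): clear
  edge (11,6)–(3,11): clear
  edge (3,11)–(0,1): clear
  midpoint (13/2,37/2) outside
  → clear
Obstacle 2 [(0,17) (7,13) (7,24)]:
  edge (0,17)–(7,13): clear
  edge (7,13)–(7,24): crosses AB
  edge (7,24)–(0,17): crosses AB
  → BLOCKED
Obstacle 3 [(13,11) (16,0) (23,1)]:
  edge (13,11)–(16,0): clear
  edge (16,0)–(23,1): clear
  edge (23,1)–(13,11): clear
  midpoint (13/2,37/2) outside
  → clear
Obstacle 4 [(13,20) (24,14) (23,23) (13,24)]:
  edge (13,20)–(24,14): clear
  edge (24,14)–(23,23): clear
  edge (23,23)–(13,24): clear
  edge (13,24)–(13,20): clear
  midpoint (13/2,37/2) outside
  → clear

BLOCKED by obstacle 2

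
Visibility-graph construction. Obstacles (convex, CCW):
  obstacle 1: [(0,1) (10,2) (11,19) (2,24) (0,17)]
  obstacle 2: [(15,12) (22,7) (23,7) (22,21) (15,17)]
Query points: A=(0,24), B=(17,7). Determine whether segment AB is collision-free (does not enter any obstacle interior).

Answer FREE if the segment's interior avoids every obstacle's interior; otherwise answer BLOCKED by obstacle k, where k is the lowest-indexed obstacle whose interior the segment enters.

Obstacle 1 [(0,1) (10,2) (11,19) (2,24) (0,17)]:
  edge (0,1)–(10,2): clear
  edge (10,2)–(11,19): crosses AB
  edge (11,19)–(2,24): clear
  edge (2,24)–(0,17): crosses AB
  edge (0,17)–(0,1): clear
  → BLOCKED
Obstacle 2 [(15,12) (22,7) (23,7) (22,21) (15,17)]:
  edge (15,12)–(22,7): clear
  edge (22,7)–(23,7): clear
  edge (23,7)–(22,21): clear
  edge (22,21)–(15,17): clear
  edge (15,17)–(15,12): clear
  midpoint (17/2,31/2) outside
  → clear

BLOCKED by obstacle 1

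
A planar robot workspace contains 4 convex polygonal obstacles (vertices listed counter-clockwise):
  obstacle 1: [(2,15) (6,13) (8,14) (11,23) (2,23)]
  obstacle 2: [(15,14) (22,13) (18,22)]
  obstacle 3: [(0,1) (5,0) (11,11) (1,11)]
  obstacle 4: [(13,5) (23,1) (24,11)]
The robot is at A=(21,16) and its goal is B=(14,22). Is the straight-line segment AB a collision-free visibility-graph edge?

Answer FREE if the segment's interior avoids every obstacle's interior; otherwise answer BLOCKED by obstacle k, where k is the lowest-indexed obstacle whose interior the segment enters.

BLOCKED by obstacle 2

Obstacle 1 [(2,15) (6,13) (8,14) (11,23) (2,23)]:
  edge (2,15)–(6,13): clear
  edge (6,13)–(8,14): clear
  edge (8,14)–(11,23): clear
  edge (11,23)–(2,23): clear
  edge (2,23)–(2,15): clear
  midpoint (35/2,19) outside
  → clear
Obstacle 2 [(15,14) (22,13) (18,22)]:
  edge (15,14)–(22,13): clear
  edge (22,13)–(18,22): crosses AB
  edge (18,22)–(15,14): crosses AB
  → BLOCKED
Obstacle 3 [(0,1) (5,0) (11,11) (1,11)]:
  edge (0,1)–(5,0): clear
  edge (5,0)–(11,11): clear
  edge (11,11)–(1,11): clear
  edge (1,11)–(0,1): clear
  midpoint (35/2,19) outside
  → clear
Obstacle 4 [(13,5) (23,1) (24,11)]:
  edge (13,5)–(23,1): clear
  edge (23,1)–(24,11): clear
  edge (24,11)–(13,5): clear
  midpoint (35/2,19) outside
  → clear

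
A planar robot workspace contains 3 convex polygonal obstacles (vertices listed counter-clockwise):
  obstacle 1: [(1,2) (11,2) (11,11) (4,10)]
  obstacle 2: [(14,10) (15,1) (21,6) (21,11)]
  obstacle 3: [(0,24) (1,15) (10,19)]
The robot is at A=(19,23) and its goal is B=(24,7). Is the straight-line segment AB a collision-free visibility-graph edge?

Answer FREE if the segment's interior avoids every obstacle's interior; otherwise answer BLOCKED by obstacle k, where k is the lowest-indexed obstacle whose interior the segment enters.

FREE

Obstacle 1 [(1,2) (11,2) (11,11) (4,10)]:
  edge (1,2)–(11,2): clear
  edge (11,2)–(11,11): clear
  edge (11,11)–(4,10): clear
  edge (4,10)–(1,2): clear
  midpoint (43/2,15) outside
  → clear
Obstacle 2 [(14,10) (15,1) (21,6) (21,11)]:
  edge (14,10)–(15,1): clear
  edge (15,1)–(21,6): clear
  edge (21,6)–(21,11): clear
  edge (21,11)–(14,10): clear
  midpoint (43/2,15) outside
  → clear
Obstacle 3 [(0,24) (1,15) (10,19)]:
  edge (0,24)–(1,15): clear
  edge (1,15)–(10,19): clear
  edge (10,19)–(0,24): clear
  midpoint (43/2,15) outside
  → clear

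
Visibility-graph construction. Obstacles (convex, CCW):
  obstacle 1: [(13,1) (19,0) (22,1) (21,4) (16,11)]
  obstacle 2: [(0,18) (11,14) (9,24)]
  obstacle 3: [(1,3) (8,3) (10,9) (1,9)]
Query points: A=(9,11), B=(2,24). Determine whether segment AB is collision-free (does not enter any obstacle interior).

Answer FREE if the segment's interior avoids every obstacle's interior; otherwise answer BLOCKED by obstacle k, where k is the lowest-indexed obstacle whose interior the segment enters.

BLOCKED by obstacle 2

Obstacle 1 [(13,1) (19,0) (22,1) (21,4) (16,11)]:
  edge (13,1)–(19,0): clear
  edge (19,0)–(22,1): clear
  edge (22,1)–(21,4): clear
  edge (21,4)–(16,11): clear
  edge (16,11)–(13,1): clear
  midpoint (11/2,35/2) outside
  → clear
Obstacle 2 [(0,18) (11,14) (9,24)]:
  edge (0,18)–(11,14): crosses AB
  edge (11,14)–(9,24): clear
  edge (9,24)–(0,18): crosses AB
  → BLOCKED
Obstacle 3 [(1,3) (8,3) (10,9) (1,9)]:
  edge (1,3)–(8,3): clear
  edge (8,3)–(10,9): clear
  edge (10,9)–(1,9): clear
  edge (1,9)–(1,3): clear
  midpoint (11/2,35/2) outside
  → clear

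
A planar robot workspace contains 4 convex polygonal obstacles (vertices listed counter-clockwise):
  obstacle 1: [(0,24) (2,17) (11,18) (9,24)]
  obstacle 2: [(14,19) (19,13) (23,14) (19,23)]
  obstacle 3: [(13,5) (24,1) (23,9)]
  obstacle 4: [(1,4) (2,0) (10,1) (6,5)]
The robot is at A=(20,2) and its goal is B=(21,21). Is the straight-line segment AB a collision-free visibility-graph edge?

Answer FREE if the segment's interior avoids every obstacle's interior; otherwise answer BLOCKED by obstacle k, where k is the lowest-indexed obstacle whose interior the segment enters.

Obstacle 1 [(0,24) (2,17) (11,18) (9,24)]:
  edge (0,24)–(2,17): clear
  edge (2,17)–(11,18): clear
  edge (11,18)–(9,24): clear
  edge (9,24)–(0,24): clear
  midpoint (41/2,23/2) outside
  → clear
Obstacle 2 [(14,19) (19,13) (23,14) (19,23)]:
  edge (14,19)–(19,13): clear
  edge (19,13)–(23,14): crosses AB
  edge (23,14)–(19,23): crosses AB
  edge (19,23)–(14,19): clear
  → BLOCKED
Obstacle 3 [(13,5) (24,1) (23,9)]:
  edge (13,5)–(24,1): crosses AB
  edge (24,1)–(23,9): clear
  edge (23,9)–(13,5): crosses AB
  → BLOCKED
Obstacle 4 [(1,4) (2,0) (10,1) (6,5)]:
  edge (1,4)–(2,0): clear
  edge (2,0)–(10,1): clear
  edge (10,1)–(6,5): clear
  edge (6,5)–(1,4): clear
  midpoint (41/2,23/2) outside
  → clear

BLOCKED by obstacle 2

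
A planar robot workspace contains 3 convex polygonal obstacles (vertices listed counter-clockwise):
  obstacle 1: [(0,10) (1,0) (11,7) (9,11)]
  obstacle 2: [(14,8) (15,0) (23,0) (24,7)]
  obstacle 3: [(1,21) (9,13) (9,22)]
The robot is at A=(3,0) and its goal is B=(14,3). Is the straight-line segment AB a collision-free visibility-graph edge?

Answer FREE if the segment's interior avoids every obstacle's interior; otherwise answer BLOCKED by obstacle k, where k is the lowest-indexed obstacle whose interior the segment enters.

FREE

Obstacle 1 [(0,10) (1,0) (11,7) (9,11)]:
  edge (0,10)–(1,0): clear
  edge (1,0)–(11,7): clear
  edge (11,7)–(9,11): clear
  edge (9,11)–(0,10): clear
  midpoint (17/2,3/2) outside
  → clear
Obstacle 2 [(14,8) (15,0) (23,0) (24,7)]:
  edge (14,8)–(15,0): clear
  edge (15,0)–(23,0): clear
  edge (23,0)–(24,7): clear
  edge (24,7)–(14,8): clear
  midpoint (17/2,3/2) outside
  → clear
Obstacle 3 [(1,21) (9,13) (9,22)]:
  edge (1,21)–(9,13): clear
  edge (9,13)–(9,22): clear
  edge (9,22)–(1,21): clear
  midpoint (17/2,3/2) outside
  → clear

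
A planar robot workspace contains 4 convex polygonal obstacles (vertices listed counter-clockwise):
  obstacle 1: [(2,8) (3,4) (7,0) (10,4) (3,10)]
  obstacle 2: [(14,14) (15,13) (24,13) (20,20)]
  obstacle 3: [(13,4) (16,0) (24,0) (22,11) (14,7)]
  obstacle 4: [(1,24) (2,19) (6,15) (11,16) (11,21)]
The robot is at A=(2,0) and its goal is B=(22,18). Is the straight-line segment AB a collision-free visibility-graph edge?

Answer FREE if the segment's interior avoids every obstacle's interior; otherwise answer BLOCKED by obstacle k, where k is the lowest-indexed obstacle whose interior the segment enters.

Obstacle 1 [(2,8) (3,4) (7,0) (10,4) (3,10)]:
  edge (2,8)–(3,4): clear
  edge (3,4)–(7,0): crosses AB
  edge (7,0)–(10,4): clear
  edge (10,4)–(3,10): crosses AB
  edge (3,10)–(2,8): clear
  → BLOCKED
Obstacle 2 [(14,14) (15,13) (24,13) (20,20)]:
  edge (14,14)–(15,13): clear
  edge (15,13)–(24,13): crosses AB
  edge (24,13)–(20,20): crosses AB
  edge (20,20)–(14,14): clear
  → BLOCKED
Obstacle 3 [(13,4) (16,0) (24,0) (22,11) (14,7)]:
  edge (13,4)–(16,0): clear
  edge (16,0)–(24,0): clear
  edge (24,0)–(22,11): clear
  edge (22,11)–(14,7): clear
  edge (14,7)–(13,4): clear
  midpoint (12,9) outside
  → clear
Obstacle 4 [(1,24) (2,19) (6,15) (11,16) (11,21)]:
  edge (1,24)–(2,19): clear
  edge (2,19)–(6,15): clear
  edge (6,15)–(11,16): clear
  edge (11,16)–(11,21): clear
  edge (11,21)–(1,24): clear
  midpoint (12,9) outside
  → clear

BLOCKED by obstacle 1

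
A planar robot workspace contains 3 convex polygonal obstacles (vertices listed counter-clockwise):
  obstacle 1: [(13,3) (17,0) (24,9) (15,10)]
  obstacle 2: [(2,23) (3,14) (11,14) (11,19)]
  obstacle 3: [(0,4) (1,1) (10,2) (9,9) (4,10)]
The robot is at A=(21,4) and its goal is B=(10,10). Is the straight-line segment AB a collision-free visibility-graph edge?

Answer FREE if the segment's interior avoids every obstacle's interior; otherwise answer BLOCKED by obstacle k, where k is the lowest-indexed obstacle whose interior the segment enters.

Obstacle 1 [(13,3) (17,0) (24,9) (15,10)]:
  edge (13,3)–(17,0): clear
  edge (17,0)–(24,9): crosses AB
  edge (24,9)–(15,10): clear
  edge (15,10)–(13,3): crosses AB
  → BLOCKED
Obstacle 2 [(2,23) (3,14) (11,14) (11,19)]:
  edge (2,23)–(3,14): clear
  edge (3,14)–(11,14): clear
  edge (11,14)–(11,19): clear
  edge (11,19)–(2,23): clear
  midpoint (31/2,7) outside
  → clear
Obstacle 3 [(0,4) (1,1) (10,2) (9,9) (4,10)]:
  edge (0,4)–(1,1): clear
  edge (1,1)–(10,2): clear
  edge (10,2)–(9,9): clear
  edge (9,9)–(4,10): clear
  edge (4,10)–(0,4): clear
  midpoint (31/2,7) outside
  → clear

BLOCKED by obstacle 1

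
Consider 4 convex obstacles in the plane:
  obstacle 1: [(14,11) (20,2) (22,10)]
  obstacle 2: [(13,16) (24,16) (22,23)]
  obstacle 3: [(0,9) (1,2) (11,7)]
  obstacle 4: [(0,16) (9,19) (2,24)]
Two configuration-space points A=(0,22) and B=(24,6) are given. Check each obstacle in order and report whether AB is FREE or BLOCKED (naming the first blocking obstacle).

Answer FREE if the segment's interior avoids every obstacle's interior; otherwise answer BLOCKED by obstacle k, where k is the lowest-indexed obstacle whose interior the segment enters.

Obstacle 1 [(14,11) (20,2) (22,10)]:
  edge (14,11)–(20,2): clear
  edge (20,2)–(22,10): crosses AB
  edge (22,10)–(14,11): crosses AB
  → BLOCKED
Obstacle 2 [(13,16) (24,16) (22,23)]:
  edge (13,16)–(24,16): clear
  edge (24,16)–(22,23): clear
  edge (22,23)–(13,16): clear
  midpoint (12,14) outside
  → clear
Obstacle 3 [(0,9) (1,2) (11,7)]:
  edge (0,9)–(1,2): clear
  edge (1,2)–(11,7): clear
  edge (11,7)–(0,9): clear
  midpoint (12,14) outside
  → clear
Obstacle 4 [(0,16) (9,19) (2,24)]:
  edge (0,16)–(9,19): crosses AB
  edge (9,19)–(2,24): clear
  edge (2,24)–(0,16): crosses AB
  → BLOCKED

BLOCKED by obstacle 1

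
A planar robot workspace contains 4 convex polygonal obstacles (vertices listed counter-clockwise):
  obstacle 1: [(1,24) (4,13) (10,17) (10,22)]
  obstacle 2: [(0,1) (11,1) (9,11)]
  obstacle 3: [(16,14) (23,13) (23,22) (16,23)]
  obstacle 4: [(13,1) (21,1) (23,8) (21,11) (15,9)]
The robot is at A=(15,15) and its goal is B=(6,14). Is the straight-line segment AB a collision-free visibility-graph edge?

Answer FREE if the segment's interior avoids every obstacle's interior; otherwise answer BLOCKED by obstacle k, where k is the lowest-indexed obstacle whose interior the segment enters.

FREE

Obstacle 1 [(1,24) (4,13) (10,17) (10,22)]:
  edge (1,24)–(4,13): clear
  edge (4,13)–(10,17): clear
  edge (10,17)–(10,22): clear
  edge (10,22)–(1,24): clear
  midpoint (21/2,29/2) outside
  → clear
Obstacle 2 [(0,1) (11,1) (9,11)]:
  edge (0,1)–(11,1): clear
  edge (11,1)–(9,11): clear
  edge (9,11)–(0,1): clear
  midpoint (21/2,29/2) outside
  → clear
Obstacle 3 [(16,14) (23,13) (23,22) (16,23)]:
  edge (16,14)–(23,13): clear
  edge (23,13)–(23,22): clear
  edge (23,22)–(16,23): clear
  edge (16,23)–(16,14): clear
  midpoint (21/2,29/2) outside
  → clear
Obstacle 4 [(13,1) (21,1) (23,8) (21,11) (15,9)]:
  edge (13,1)–(21,1): clear
  edge (21,1)–(23,8): clear
  edge (23,8)–(21,11): clear
  edge (21,11)–(15,9): clear
  edge (15,9)–(13,1): clear
  midpoint (21/2,29/2) outside
  → clear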